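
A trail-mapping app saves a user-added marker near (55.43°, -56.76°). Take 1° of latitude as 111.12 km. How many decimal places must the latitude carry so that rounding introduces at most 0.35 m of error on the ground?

6 decimal places

One degree of latitude covers 111120 m.
Rounding to N decimal places gives at most 0.5 × 10⁻ᴺ degrees of error, i.e. 0.5 × 10⁻ᴺ × 111120 m.
Setting 55560 × 10⁻ᴺ ≤ 0.35 gives 10ᴺ ≥ 1.587e+05, i.e. N ≥ 5.20.
So 6 decimal places suffice (0.0556 m); 5 would allow up to 0.556 m.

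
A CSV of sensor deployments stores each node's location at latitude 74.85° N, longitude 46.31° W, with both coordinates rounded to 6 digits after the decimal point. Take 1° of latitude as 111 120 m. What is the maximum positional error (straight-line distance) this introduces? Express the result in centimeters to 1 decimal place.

5.7 centimeters

Rounding to 6 decimal places leaves each coordinate within ±5e-07° of the true value.
Latitude error → 5e-07 × 111120 = 0.05556 m along the meridian.
E–W at 74.85°: 5e-07° × 111120 × cos 74.85° = 5e-07 × 111120 × 0.2613 ≈ 0.0145204 m.
Worst case both components are at the extreme and orthogonal: √(0.05556² + 0.0145204²) ≈ 0.0574261 m.
That is 0.0574261 m = 5.7426 cm.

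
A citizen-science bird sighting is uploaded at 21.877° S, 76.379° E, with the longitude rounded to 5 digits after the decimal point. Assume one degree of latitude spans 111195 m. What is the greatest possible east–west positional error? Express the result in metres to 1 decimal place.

0.5 metres

Rounding to 5 decimal places leaves the longitude within ±5e-06° of the true value.
One degree of longitude at 21.877° is 111195 × cos 21.877° ≈ 111195 × 0.9280 = 103187 m.
East–west error: 5e-06° × 103187 m/° ≈ 0.515937 m.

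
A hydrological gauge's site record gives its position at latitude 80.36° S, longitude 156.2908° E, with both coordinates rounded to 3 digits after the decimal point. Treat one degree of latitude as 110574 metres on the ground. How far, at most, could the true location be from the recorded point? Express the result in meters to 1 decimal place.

Rounding to 3 decimal places leaves each coordinate within ±0.0005° of the true value.
Latitude error → 0.0005 × 110574 = 55.287 m along the meridian.
East–west component at 80.36°: 0.0005° × 110574 × cos 80.36° ≈ 0.0005 × 18516.4 ≈ 9.2582 m.
The two errors are perpendicular, so the maximum displacement is √(55.287² + 9.2582²) ≈ 56.0568 m.

56.1 meters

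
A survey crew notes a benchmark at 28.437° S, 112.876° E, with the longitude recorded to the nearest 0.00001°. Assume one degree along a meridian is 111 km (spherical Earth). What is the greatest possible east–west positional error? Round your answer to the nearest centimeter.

49 centimeters

Rounding to 5 decimal places leaves the longitude within ±5e-06° of the true value.
Parallels shrink by cos φ, so at 28.437° a degree of longitude is 111000 × 0.8793 ≈ 97606.9 m.
East–west error: 5e-06° × 97606.9 m/° ≈ 0.488034 m.
That is 0.488034 m = 48.803 cm.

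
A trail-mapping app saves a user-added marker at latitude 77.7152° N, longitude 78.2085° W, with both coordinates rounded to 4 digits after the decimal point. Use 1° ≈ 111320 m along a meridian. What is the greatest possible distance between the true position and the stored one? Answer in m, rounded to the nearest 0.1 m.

Rounding to 4 decimal places leaves each coordinate within ±5e-05° of the true value.
N–S: 5e-05° × 111320 m/° = 5.566 m.
Longitude error → 5e-05 × 111320 × cos 77.7152° = 5e-05 × 111320 × 0.2128 ≈ 1.18428 m.
Combining orthogonally: (5.566² + 1.18428²)^½ ≈ 5.6906 m.

5.7 m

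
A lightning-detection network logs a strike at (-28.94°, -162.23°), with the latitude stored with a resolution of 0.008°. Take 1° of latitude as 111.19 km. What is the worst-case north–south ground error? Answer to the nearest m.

With a 0.008° grid the true value lies within half a step, ±0.008°/2 = ±0.004°, of the stored one.
Along the meridian that is 0.004° × 111190 m/° = 444.76 m.

445 m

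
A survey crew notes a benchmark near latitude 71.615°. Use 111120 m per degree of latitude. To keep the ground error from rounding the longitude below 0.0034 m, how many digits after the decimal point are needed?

At 71.615° one degree of longitude covers 111120 × cos 71.615° ≈ 111120 × 0.3154 ≈ 35047.3 m.
With N decimal places the half-ulp bound is 0.5·10⁻ᴺ°, or 0.5·10⁻ᴺ × 35047.3 m on the ground.
Need 0.5 × 35047.3 × 10⁻ᴺ ≤ 0.0034 → 10⁻ᴺ ≤ 1.940e-07, so N ≥ 6.71.
So 7 decimal places suffice (0.00175 m); 6 would allow up to 0.0175 m.

7 decimal places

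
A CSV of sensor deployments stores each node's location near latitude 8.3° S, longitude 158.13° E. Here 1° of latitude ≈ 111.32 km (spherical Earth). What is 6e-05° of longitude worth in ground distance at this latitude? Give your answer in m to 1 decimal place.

6.6 m

6e-05° of longitude at 8.3° is 6e-05 × 111320 × cos 8.3° ≈ 6e-05 × 110154 = 6.60924 m.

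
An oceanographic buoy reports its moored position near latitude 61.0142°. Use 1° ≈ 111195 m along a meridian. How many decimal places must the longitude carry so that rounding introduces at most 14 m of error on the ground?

4

At 61.0142° one degree of longitude covers 111195 × cos 61.0142° ≈ 111195 × 0.4846 ≈ 53884.3 m.
With N decimal places the half-ulp bound is 0.5·10⁻ᴺ°, or 0.5·10⁻ᴺ × 53884.3 m on the ground.
Setting 26942.2 × 10⁻ᴺ ≤ 14 gives 10ᴺ ≥ 1924, i.e. N ≥ 3.28.
At 3 places the error can reach 26.9 m, but 4 places keeps it to 2.69 m.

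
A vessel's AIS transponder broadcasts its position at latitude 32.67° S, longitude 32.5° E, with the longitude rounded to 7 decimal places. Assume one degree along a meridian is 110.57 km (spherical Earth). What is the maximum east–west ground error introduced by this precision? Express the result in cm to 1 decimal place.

Rounding to 7 decimal places leaves the longitude within ±5e-08° of the true value.
One degree of longitude at 32.67° is 110570 × cos 32.67° ≈ 110570 × 0.8418 = 93077.1 m.
So at most 5e-08° × 93077.1 ≈ 0.00465386 m east–west.
That is 0.00465386 m = 0.46539 cm.

0.5 cm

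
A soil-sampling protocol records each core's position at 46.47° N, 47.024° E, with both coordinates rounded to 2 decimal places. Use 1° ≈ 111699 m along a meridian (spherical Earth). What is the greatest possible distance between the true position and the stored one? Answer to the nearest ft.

Rounding to 2 decimal places leaves each coordinate within ±0.005° of the true value.
North–south component: 0.005° × 111699 = 558.495 m.
Longitude error → 0.005 × 111699 × cos 46.47° = 0.005 × 111699 × 0.6887 ≈ 384.655 m.
The two errors are perpendicular, so the maximum displacement is √(558.495² + 384.655²) ≈ 678.141 m.
Converting: 678.141 m × 3.2808 ft/m ≈ 2224.9 ft.

2225 ft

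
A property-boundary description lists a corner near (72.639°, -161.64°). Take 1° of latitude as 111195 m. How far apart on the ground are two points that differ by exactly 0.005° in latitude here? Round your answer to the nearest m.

Along a meridian 0.005° is 0.005 × 111195 = 555.975 m.

556 m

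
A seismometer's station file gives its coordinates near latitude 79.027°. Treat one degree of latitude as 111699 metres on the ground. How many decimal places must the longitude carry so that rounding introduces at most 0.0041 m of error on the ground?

At 79.027° one degree of longitude covers 111699 × cos 79.027° ≈ 111699 × 0.1903 ≈ 21261.5 m.
Rounding to N decimal places gives at most 0.5 × 10⁻ᴺ degrees of error, i.e. 0.5 × 10⁻ᴺ × 21261.5 m.
Need 0.5 × 21261.5 × 10⁻ᴺ ≤ 0.0041 → 10⁻ᴺ ≤ 3.857e-07, so N ≥ 6.41.
At 6 places the error can reach 0.0106 m, but 7 places keeps it to 0.00106 m.

7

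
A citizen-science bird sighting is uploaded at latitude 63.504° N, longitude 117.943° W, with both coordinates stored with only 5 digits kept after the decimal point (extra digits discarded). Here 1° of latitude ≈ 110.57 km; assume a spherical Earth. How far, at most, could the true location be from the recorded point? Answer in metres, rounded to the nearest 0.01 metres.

Truncating at 5 decimal places can drop up to a full unit in the last place, so each coordinate may be off by as much as 1e-05°.
North–south component: 1e-05° × 110570 = 1.1057 m.
Longitude error → 1e-05 × 110570 × cos 63.504° = 1e-05 × 110570 × 0.4461 ≈ 0.493292 m.
The two errors are perpendicular, so the maximum displacement is √(1.1057² + 0.493292²) ≈ 1.21075 m.

1.21 metres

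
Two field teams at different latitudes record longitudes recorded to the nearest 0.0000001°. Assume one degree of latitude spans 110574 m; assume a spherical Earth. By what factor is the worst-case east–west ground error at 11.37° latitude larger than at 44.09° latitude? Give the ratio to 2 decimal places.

Rounding to 7 decimal places leaves the longitude within ±5e-08° of the true value.
Error at 11.37° = 5e-08° × 110574 × cos 11.37° ≈ 0.0055287 × 0.9804 = 0.0054202 m.
At 44.09°: 5e-08° × 110574 × cos 44.09° = 5e-08 × 110574 × 0.7182 ≈ 0.003971 m.
The ratio reduces to cos 11.37° / cos 44.09° = 0.9804/0.7182 ≈ 1.3650.

1.36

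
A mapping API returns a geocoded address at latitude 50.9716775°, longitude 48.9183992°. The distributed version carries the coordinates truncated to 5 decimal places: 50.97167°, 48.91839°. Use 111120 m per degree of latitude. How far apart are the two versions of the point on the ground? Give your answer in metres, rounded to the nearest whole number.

1 metres

Δlat = 50.9716775 − 50.97167 = +0.0000075°; Δlon = 48.9183992 − 48.91839 = +0.0000092°.
North–south shift: 0.0000075 × 111120 = 0.8334 m.
E–W at 50.9717°: 0.0000092° × 111120 × cos 50.9717° = 0.0000092 × 111120 × 0.6297 ≈ 0.64375 m.
Combined displacement = (0.8334² + 0.64375²)^½ ≈ 1.05308 m.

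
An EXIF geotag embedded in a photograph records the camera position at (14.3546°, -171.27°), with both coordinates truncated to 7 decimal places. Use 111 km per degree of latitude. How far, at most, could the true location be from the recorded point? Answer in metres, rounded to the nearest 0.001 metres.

Truncating at 7 decimal places can drop up to a full unit in the last place, so each coordinate may be off by as much as 1e-07°.
North–south component: 1e-07° × 111000 = 0.0111 m.
E–W at 14.3546°: 1e-07° × 111000 × cos 14.3546° = 1e-07 × 111000 × 0.9688 ≈ 0.0107535 m.
Worst case both components are at the extreme and orthogonal: √(0.0111² + 0.0107535²) ≈ 0.0154547 m.

0.015 metres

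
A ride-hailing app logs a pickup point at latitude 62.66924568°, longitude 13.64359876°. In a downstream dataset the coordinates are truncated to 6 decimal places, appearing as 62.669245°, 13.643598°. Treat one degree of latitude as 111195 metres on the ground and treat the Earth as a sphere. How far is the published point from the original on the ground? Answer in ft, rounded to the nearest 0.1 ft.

The latitude changed by +0.00000068° and the longitude by +0.00000076°.
North–south shift: 0.00000068 × 111195 = 0.0756126 m.
East–west at this latitude: 0.00000076° × 111195 × cos 62.6692° ≈ 0.00000076 × 51052.6 = 0.0388 m.
Distance: √(0.0756126² + 0.0388²) ≈ 0.0849865 m.
Converting: 0.0849865 m × 3.2808 ft/m ≈ 0.27883 ft.

0.3 ft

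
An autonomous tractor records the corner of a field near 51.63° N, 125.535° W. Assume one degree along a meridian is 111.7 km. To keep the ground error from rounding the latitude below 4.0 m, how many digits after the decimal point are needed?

One degree of latitude covers 111700 m.
Rounding to N decimal places gives at most 0.5 × 10⁻ᴺ degrees of error, i.e. 0.5 × 10⁻ᴺ × 111700 m.
Setting 55850 × 10⁻ᴺ ≤ 4.0 gives 10ᴺ ≥ 1.396e+04, i.e. N ≥ 4.14.
At 4 places the error can reach 5.58 m, but 5 places keeps it to 0.558 m.

5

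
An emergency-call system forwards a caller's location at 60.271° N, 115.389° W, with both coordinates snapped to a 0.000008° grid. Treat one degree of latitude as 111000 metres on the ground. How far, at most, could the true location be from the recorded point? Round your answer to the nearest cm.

50 cm

With a 0.000008° grid the true value lies within half a step, ±0.000008°/2 = ±4e-06°, of the stored one.
North–south component: 4e-06° × 111000 = 0.444 m.
E–W at 60.271°: 4e-06° × 111000 × cos 60.271° = 4e-06 × 111000 × 0.4959 ≈ 0.220179 m.
Worst case both components are at the extreme and orthogonal: √(0.444² + 0.220179²) ≈ 0.495595 m.
That is 0.495595 m = 49.56 cm.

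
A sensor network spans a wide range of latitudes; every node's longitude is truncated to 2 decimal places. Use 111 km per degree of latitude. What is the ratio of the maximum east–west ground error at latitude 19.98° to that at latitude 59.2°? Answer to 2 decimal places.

1.84

Truncating at 2 decimal places can drop up to a full unit in the last place, so the longitude may be off by as much as 0.01°.
At 19.98°: 0.01° × 111000 × cos 19.98° = 0.01 × 111000 × 0.9398 ≈ 1043.2 m.
At 59.2°: 0.01° × 111000 × cos 59.2° = 0.01 × 111000 × 0.5120 ≈ 568.37 m.
Ratio: 1043.2 / 568.37 = cos 19.98° / cos 59.2° ≈ 1.8354.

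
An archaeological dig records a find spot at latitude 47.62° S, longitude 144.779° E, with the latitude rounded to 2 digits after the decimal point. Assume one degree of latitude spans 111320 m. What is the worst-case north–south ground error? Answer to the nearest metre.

557 metres

Rounding to 2 decimal places leaves the latitude within ±0.005° of the true value.
North–south distance: 0.005° × 111320 m/° = 556.6 m.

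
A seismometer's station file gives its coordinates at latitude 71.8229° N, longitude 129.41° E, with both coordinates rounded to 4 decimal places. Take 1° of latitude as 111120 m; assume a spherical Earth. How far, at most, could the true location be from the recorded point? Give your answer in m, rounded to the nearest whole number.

6 m

Rounding to 4 decimal places leaves each coordinate within ±5e-05° of the true value.
N–S: 5e-05° × 111120 m/° = 5.556 m.
E–W at 71.8229°: 5e-05° × 111120 × cos 71.8229° = 5e-05 × 111120 × 0.3120 ≈ 1.73322 m.
Combining orthogonally: (5.556² + 1.73322²)^½ ≈ 5.82007 m.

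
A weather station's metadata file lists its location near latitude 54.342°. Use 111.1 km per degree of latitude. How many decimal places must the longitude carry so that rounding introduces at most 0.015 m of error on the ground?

7 decimal places

At 54.342° one degree of longitude covers 111100 × cos 54.342° ≈ 111100 × 0.5829 ≈ 64765.3 m.
With N decimal places the half-ulp bound is 0.5·10⁻ᴺ°, or 0.5·10⁻ᴺ × 64765.3 m on the ground.
Setting 32382.6 × 10⁻ᴺ ≤ 0.015 gives 10ᴺ ≥ 2.159e+06, i.e. N ≥ 6.33.
At 6 places the error can reach 0.0324 m, but 7 places keeps it to 0.00324 m.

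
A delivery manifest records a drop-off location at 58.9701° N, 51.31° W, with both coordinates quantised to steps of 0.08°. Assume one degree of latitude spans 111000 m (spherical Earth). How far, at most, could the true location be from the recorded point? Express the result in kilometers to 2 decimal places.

With a 0.08° grid the true value lies within half a step, ±0.08°/2 = ±0.04°, of the stored one.
Latitude error → 0.04 × 111000 = 4440 m along the meridian.
East–west component at 58.9701°: 0.04° × 111000 × cos 58.9701° ≈ 0.04 × 57218.9 ≈ 2288.75 m.
Worst case both components are at the extreme and orthogonal: √(4440² + 2288.75²) ≈ 4995.2 m.
That is 4995.2 m = 4.9952 km.

5.00 kilometers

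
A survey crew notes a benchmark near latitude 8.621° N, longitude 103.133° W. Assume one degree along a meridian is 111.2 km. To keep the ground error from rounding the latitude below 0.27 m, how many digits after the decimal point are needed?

6 decimal places

One degree of latitude covers 111200 m.
N decimal places → at most half a unit in the last place, 0.5 × 10⁻ᴺ° = 111200/2 × 10⁻ᴺ m.
Setting 55600 × 10⁻ᴺ ≤ 0.27 gives 10ᴺ ≥ 2.059e+05, i.e. N ≥ 5.31.
N = 5 would give 0.556 m (too coarse); N = 6 gives 0.0556 m ≤ 0.27 m.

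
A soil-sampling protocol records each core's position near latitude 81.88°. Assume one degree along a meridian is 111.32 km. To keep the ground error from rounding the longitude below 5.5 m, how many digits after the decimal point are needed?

At 81.88° one degree of longitude covers 111320 × cos 81.88° ≈ 111320 × 0.1412 ≈ 15723.6 m.
With N decimal places the half-ulp bound is 0.5·10⁻ᴺ°, or 0.5·10⁻ᴺ × 15723.6 m on the ground.
Setting 7861.8 × 10⁻ᴺ ≤ 5.5 gives 10ᴺ ≥ 1429, i.e. N ≥ 3.16.
So 4 decimal places suffice (0.786 m); 3 would allow up to 7.86 m.

4 decimal places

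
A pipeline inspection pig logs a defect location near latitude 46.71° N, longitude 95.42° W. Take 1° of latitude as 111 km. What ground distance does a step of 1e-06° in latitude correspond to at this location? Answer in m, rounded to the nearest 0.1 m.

0.1 m

1e-06° × 111000 m/° = 0.111 m.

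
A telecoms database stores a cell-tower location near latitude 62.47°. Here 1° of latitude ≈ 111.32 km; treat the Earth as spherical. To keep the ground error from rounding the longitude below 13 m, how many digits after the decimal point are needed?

At 62.47° one degree of longitude covers 111320 × cos 62.47° ≈ 111320 × 0.4622 ≈ 51453.5 m.
Rounding to N decimal places gives at most 0.5 × 10⁻ᴺ degrees of error, i.e. 0.5 × 10⁻ᴺ × 51453.5 m.
Setting 25726.8 × 10⁻ᴺ ≤ 13 gives 10ᴺ ≥ 1979, i.e. N ≥ 3.30.
At 3 places the error can reach 25.7 m, but 4 places keeps it to 2.57 m.

4 decimal places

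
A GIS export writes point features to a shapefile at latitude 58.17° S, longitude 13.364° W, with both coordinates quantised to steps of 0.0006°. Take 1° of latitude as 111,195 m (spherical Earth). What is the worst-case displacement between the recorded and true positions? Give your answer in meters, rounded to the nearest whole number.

38 meters

With a 0.0006° grid the true value lies within half a step, ±0.0006°/2 = ±0.0003°, of the stored one.
North–south component: 0.0003° × 111195 = 33.3585 m.
Longitude error → 0.0003 × 111195 × cos 58.17° = 0.0003 × 111195 × 0.5274 ≈ 17.5933 m.
The two errors are perpendicular, so the maximum displacement is √(33.3585² + 17.5933²) ≈ 37.7136 m.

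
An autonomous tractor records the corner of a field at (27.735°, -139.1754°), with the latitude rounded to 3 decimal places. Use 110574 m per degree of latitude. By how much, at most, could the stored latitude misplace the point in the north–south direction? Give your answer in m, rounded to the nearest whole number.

55 m

Rounding to 3 decimal places leaves the latitude within ±0.0005° of the true value.
So the N–S error is at most 0.0005 × 110574 = 55.287 m.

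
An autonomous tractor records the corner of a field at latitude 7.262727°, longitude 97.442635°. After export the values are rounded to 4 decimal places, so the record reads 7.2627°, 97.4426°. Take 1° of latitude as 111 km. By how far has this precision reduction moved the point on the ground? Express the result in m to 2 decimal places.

Δlat = 7.262727 − 7.2627 = +0.000027°; Δlon = 97.442635 − 97.4426 = +0.000035°.
N–S: 0.000027° × 111000 m/° = 2.997 m.
E–W at 7.2627°: 0.000035° × 111000 × cos 7.2627° = 0.000035 × 111000 × 0.9920 ≈ 3.85383 m.
Distance: √(2.997² + 3.85383²) ≈ 4.88201 m.

4.88 m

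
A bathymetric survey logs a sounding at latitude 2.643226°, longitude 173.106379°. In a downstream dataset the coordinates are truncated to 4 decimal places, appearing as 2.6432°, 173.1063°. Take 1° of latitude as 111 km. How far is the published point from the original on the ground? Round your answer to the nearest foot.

Δlat = 2.643226 − 2.6432 = +0.000026°; Δlon = 173.106379 − 173.1063 = +0.000079°.
North–south shift: 0.000026 × 111000 = 2.886 m.
E–W at 2.6432°: 0.000079° × 111000 × cos 2.6432° = 0.000079 × 111000 × 0.9989 ≈ 8.75967 m.
Distance: √(2.886² + 8.75967²) ≈ 9.22284 m.
In feet: 9.22284 m ÷ 0.3048 ≈ 30.259 ft.

30 feet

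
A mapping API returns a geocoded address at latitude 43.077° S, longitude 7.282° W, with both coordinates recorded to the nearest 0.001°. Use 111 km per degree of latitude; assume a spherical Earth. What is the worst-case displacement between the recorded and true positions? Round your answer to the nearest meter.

69 meters

Rounding to 3 decimal places leaves each coordinate within ±0.0005° of the true value.
North–south component: 0.0005° × 111000 = 55.5 m.
East–west component at 43.077°: 0.0005° × 111000 × cos 43.077° ≈ 0.0005 × 81078.5 ≈ 40.5392 m.
Worst case both components are at the extreme and orthogonal: √(55.5² + 40.5392²) ≈ 68.729 m.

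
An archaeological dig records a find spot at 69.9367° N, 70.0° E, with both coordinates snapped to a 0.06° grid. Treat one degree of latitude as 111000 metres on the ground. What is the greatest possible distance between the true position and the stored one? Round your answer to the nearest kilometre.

With a 0.06° grid the true value lies within half a step, ±0.06°/2 = ±0.03°, of the stored one.
N–S: 0.03° × 111000 m/° = 3330 m.
E–W at 69.9367°: 0.03° × 111000 × cos 69.9367° = 0.03 × 111000 × 0.3431 ≈ 1142.38 m.
The two errors are perpendicular, so the maximum displacement is √(3330² + 1142.38²) ≈ 3520.5 m.
That is 3520.5 m = 3.5205 km.

4 kilometres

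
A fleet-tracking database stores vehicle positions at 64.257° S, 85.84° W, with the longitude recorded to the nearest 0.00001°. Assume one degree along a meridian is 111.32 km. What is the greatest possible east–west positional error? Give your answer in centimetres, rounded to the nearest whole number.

24 centimetres

Rounding to 5 decimal places leaves the longitude within ±5e-06° of the true value.
At latitude 64.257° a degree of longitude spans 111320 m × cos 64.257° = 111320 × 0.4343 ≈ 48350.2 m.
Maximum E–W displacement: 5e-06 × 48350.2 = 0.241751 m.
That is 0.241751 m = 24.175 cm.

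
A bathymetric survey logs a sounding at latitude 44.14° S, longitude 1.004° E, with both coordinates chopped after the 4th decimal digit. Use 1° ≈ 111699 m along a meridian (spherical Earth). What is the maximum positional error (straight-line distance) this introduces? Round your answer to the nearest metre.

Truncating at 4 decimal places can drop up to a full unit in the last place, so each coordinate may be off by as much as 0.0001°.
Latitude error → 0.0001 × 111699 = 11.1699 m along the meridian.
East–west component at 44.14°: 0.0001° × 111699 × cos 44.14° ≈ 0.0001 × 80159.7 ≈ 8.01597 m.
Worst case both components are at the extreme and orthogonal: √(11.1699² + 8.01597²) ≈ 13.7485 m.

14 metres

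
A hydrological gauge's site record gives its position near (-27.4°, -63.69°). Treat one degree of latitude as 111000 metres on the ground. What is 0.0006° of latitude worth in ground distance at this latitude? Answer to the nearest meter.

0.0006° × 111000 m/° = 66.6 m.

67 meters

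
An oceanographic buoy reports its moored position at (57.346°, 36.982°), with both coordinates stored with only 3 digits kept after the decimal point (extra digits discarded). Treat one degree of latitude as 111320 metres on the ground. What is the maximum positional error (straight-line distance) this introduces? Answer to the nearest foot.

415 feet

Truncating at 3 decimal places can drop up to a full unit in the last place, so each coordinate may be off by as much as 0.001°.
N–S: 0.001° × 111320 m/° = 111.32 m.
Longitude error → 0.001 × 111320 × cos 57.346° = 0.001 × 111320 × 0.5396 ≈ 60.0643 m.
Combining orthogonally: (111.32² + 60.0643²)^½ ≈ 126.491 m.
In feet: 126.491 m ÷ 0.3048 ≈ 415 ft.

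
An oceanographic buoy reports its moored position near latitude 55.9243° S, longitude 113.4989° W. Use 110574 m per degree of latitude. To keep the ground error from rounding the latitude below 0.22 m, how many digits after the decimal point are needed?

6 decimal places

One degree of latitude covers 110574 m.
Rounding to N decimal places gives at most 0.5 × 10⁻ᴺ degrees of error, i.e. 0.5 × 10⁻ᴺ × 110574 m.
Setting 55287 × 10⁻ᴺ ≤ 0.22 gives 10ᴺ ≥ 2.513e+05, i.e. N ≥ 5.40.
At 5 places the error can reach 0.553 m, but 6 places keeps it to 0.0553 m.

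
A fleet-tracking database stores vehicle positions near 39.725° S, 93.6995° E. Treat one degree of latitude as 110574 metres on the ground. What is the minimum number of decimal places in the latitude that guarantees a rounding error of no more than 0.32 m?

6

One degree of latitude covers 110574 m.
N decimal places → at most half a unit in the last place, 0.5 × 10⁻ᴺ° = 110574/2 × 10⁻ᴺ m.
Need 0.5 × 110574 × 10⁻ᴺ ≤ 0.32 → 10⁻ᴺ ≤ 5.788e-06, so N ≥ 5.24.
So 6 decimal places suffice (0.0553 m); 5 would allow up to 0.553 m.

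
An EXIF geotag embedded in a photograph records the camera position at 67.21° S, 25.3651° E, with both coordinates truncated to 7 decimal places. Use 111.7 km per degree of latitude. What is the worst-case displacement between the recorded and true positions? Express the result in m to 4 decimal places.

Truncating at 7 decimal places can drop up to a full unit in the last place, so each coordinate may be off by as much as 1e-07°.
N–S: 1e-07° × 111700 m/° = 0.01117 m.
E–W at 67.21°: 1e-07° × 111700 × cos 67.21° = 1e-07 × 111700 × 0.3874 ≈ 0.00432675 m.
Combining orthogonally: (0.01117² + 0.00432675²)^½ ≈ 0.0119787 m.

0.0120 m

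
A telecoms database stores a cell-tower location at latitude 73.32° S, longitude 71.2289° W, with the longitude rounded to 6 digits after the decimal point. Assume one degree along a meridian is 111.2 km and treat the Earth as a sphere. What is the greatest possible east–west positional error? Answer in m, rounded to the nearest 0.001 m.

Rounding to 6 decimal places leaves the longitude within ±5e-07° of the true value.
At latitude 73.32° a degree of longitude spans 111200 m × cos 73.32° = 111200 × 0.2870 ≈ 31917.3 m.
Maximum E–W displacement: 5e-07 × 31917.3 = 0.0159587 m.

0.016 m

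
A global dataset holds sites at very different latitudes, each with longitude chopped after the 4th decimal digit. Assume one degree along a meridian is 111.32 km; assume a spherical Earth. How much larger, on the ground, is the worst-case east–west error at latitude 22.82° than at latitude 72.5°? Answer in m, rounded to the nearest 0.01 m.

Truncating at 4 decimal places can drop up to a full unit in the last place, so the longitude may be off by as much as 0.0001°.
Error at 22.82° = 0.0001° × 111320 × cos 22.82° ≈ 11.132 × 0.9217 = 10.261 m.
At 72.5°: 0.0001° × 111320 × cos 72.5° = 0.0001 × 111320 × 0.3007 ≈ 3.3475 m.
Difference: 10.261 − 3.3475 = 6.9132 m.

6.91 m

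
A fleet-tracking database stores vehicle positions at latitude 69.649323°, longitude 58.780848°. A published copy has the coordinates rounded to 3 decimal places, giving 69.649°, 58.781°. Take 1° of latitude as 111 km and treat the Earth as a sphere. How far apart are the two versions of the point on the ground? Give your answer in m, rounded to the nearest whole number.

36 m

The latitude changed by +0.000323° and the longitude by -0.000152°.
North–south shift: 0.000323 × 111000 = 35.853 m.
E–W at 69.649°: -0.000152° × 111000 × cos 69.649° = -0.000152 × 111000 × 0.3478 ≈ -5.86758 m.
Distance: √(35.853² + 5.86758²) ≈ 36.33 m.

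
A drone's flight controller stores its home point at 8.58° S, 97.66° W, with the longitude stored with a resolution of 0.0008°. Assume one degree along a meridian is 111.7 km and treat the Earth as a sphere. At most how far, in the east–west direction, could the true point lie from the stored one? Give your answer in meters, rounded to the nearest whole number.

44 meters

With a 0.0008° grid the true value lies within half a step, ±0.0008°/2 = ±0.0004°, of the stored one.
At latitude 8.58° a degree of longitude spans 111700 m × cos 8.58° = 111700 × 0.9888 ≈ 110450 m.
So at most 0.0004° × 110450 ≈ 44.18 m east–west.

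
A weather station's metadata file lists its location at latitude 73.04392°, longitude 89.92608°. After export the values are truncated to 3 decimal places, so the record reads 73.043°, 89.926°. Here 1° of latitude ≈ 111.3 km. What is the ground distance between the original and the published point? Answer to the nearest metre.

102 metres

The latitude changed by +0.00092° and the longitude by +0.00008°.
North–south shift: 0.00092 × 111300 = 102.396 m.
E–W at 73.043°: 0.00008° × 111300 × cos 73.043° = 0.00008 × 111300 × 0.2917 ≈ 2.59689 m.
Hypotenuse of the two orthogonal shifts: √(102.396² + 2.59689²) = 102.429 m.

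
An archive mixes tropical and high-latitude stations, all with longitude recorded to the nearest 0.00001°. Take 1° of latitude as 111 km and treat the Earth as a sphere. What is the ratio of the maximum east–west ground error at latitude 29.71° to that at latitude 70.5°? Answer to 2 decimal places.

2.60

Rounding to 5 decimal places leaves the longitude within ±5e-06° of the true value.
Error at 29.71° = 5e-06° × 111000 × cos 29.71° ≈ 0.555 × 0.8685 = 0.48204 m.
At 70.5°: 5e-06° × 111000 × cos 70.5° = 5e-06 × 111000 × 0.3338 ≈ 0.18526 m.
Ratio: 0.48204 / 0.18526 = cos 29.71° / cos 70.5° ≈ 2.6019.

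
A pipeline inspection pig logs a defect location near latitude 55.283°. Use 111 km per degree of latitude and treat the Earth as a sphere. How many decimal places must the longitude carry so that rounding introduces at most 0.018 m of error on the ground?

At 55.283° one degree of longitude covers 111000 × cos 55.283° ≈ 111000 × 0.5695 ≈ 63217.1 m.
With N decimal places the half-ulp bound is 0.5·10⁻ᴺ°, or 0.5·10⁻ᴺ × 63217.1 m on the ground.
Need 0.5 × 63217.1 × 10⁻ᴺ ≤ 0.018 → 10⁻ᴺ ≤ 5.695e-07, so N ≥ 6.24.
N = 6 would give 0.0316 m (too coarse); N = 7 gives 0.00316 m ≤ 0.018 m.

7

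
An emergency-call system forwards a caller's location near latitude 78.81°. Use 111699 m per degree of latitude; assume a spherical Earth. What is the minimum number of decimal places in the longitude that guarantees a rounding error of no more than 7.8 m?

4

At 78.81° one degree of longitude covers 111699 × cos 78.81° ≈ 111699 × 0.1941 ≈ 21676.7 m.
N decimal places → at most half a unit in the last place, 0.5 × 10⁻ᴺ° = 21676.7/2 × 10⁻ᴺ m.
Setting 10838.3 × 10⁻ᴺ ≤ 7.8 gives 10ᴺ ≥ 1390, i.e. N ≥ 3.14.
At 3 places the error can reach 10.8 m, but 4 places keeps it to 1.08 m.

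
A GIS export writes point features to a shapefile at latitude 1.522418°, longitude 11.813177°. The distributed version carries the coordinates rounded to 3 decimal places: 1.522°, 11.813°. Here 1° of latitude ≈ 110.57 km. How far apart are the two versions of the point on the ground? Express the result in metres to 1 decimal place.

Δlat = 1.522418 − 1.522 = +0.000418°; Δlon = 11.813177 − 11.813 = +0.000177°.
N–S: 0.000418° × 110570 m/° = 46.2183 m.
East–west at this latitude: 0.000177° × 110570 × cos 1.522° ≈ 0.000177 × 110531 = 19.564 m.
Distance: √(46.2183² + 19.564²) ≈ 50.1884 m.

50.2 metres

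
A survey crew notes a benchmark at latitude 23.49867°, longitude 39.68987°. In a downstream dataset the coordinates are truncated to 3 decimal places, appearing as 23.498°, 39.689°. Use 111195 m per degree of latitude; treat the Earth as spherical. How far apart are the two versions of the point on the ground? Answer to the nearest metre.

116 metres

Δlat = 23.49867 − 23.498 = +0.00067°; Δlon = 39.68987 − 39.689 = +0.00087°.
North–south shift: 0.00067 × 111195 = 74.5006 m.
East–west at this latitude: 0.00087° × 111195 × cos 23.498° ≈ 0.00087 × 101974 = 88.7174 m.
Hypotenuse of the two orthogonal shifts: √(74.5006² + 88.7174²) = 115.85 m.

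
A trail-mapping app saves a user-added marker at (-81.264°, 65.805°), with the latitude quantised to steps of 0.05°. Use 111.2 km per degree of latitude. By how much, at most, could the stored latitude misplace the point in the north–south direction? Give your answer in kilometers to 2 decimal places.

2.78 kilometers

With a 0.05° grid the true value lies within half a step, ±0.05°/2 = ±0.025°, of the stored one.
North–south distance: 0.025° × 111200 m/° = 2780 m.
That is 2780 m = 2.78 km.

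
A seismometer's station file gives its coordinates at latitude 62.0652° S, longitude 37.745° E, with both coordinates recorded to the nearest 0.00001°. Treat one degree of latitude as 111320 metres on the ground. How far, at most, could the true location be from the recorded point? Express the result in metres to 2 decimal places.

0.61 metres

Rounding to 5 decimal places leaves each coordinate within ±5e-06° of the true value.
N–S: 5e-06° × 111320 m/° = 0.5566 m.
East–west component at 62.0652°: 5e-06° × 111320 × cos 62.0652° ≈ 5e-06 × 52149.7 ≈ 0.260748 m.
The two errors are perpendicular, so the maximum displacement is √(0.5566² + 0.260748²) ≈ 0.614649 m.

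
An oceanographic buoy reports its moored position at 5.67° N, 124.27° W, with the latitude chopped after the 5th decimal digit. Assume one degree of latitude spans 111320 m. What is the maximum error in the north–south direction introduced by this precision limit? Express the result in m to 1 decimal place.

1.1 m

Truncating at 5 decimal places can drop up to a full unit in the last place, so the latitude may be off by as much as 1e-05°.
Along the meridian that is 1e-05° × 111320 m/° = 1.1132 m.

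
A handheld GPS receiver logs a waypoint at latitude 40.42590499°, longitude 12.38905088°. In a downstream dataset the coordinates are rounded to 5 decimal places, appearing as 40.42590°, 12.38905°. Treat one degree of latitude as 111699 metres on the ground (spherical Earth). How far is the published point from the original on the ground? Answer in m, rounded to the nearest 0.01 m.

0.56 m

Δlat = 40.42590499 − 40.42590 = +0.00000499°; Δlon = 12.38905088 − 12.38905 = +0.00000088°.
North–south shift: 0.00000499 × 111699 = 0.557378 m.
East–west at this latitude: 0.00000088° × 111699 × cos 40.4259° ≈ 0.00000088 × 85030.3 = 0.0748267 m.
Hypotenuse of the two orthogonal shifts: √(0.557378² + 0.0748267²) = 0.562378 m.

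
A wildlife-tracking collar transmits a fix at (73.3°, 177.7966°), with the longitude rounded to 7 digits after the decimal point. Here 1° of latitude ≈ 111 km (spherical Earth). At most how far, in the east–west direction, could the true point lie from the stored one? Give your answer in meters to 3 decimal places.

0.002 meters

Rounding to 7 decimal places leaves the longitude within ±5e-08° of the true value.
At latitude 73.3° a degree of longitude spans 111000 m × cos 73.3° = 111000 × 0.2874 ≈ 31897 m.
So at most 5e-08° × 31897 ≈ 0.00159485 m east–west.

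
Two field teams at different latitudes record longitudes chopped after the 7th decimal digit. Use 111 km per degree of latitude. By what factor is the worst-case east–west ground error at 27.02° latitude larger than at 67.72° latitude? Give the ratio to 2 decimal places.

Truncating at 7 decimal places can drop up to a full unit in the last place, so the longitude may be off by as much as 1e-07°.
At 27.02°: 1e-07° × 111000 × cos 27.02° = 1e-07 × 111000 × 0.8908 ≈ 0.0098884 m.
Error at 67.72° = 1e-07° × 111000 × cos 67.72° ≈ 0.0111 × 0.3791 = 0.0042084 m.
The ratio reduces to cos 27.02° / cos 67.72° = 0.8908/0.3791 ≈ 2.3497.

2.35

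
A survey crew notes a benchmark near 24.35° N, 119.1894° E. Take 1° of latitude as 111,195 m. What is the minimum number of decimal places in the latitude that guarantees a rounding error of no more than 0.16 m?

6

One degree of latitude covers 111195 m.
Rounding to N decimal places gives at most 0.5 × 10⁻ᴺ degrees of error, i.e. 0.5 × 10⁻ᴺ × 111195 m.
Need 0.5 × 111195 × 10⁻ᴺ ≤ 0.16 → 10⁻ᴺ ≤ 2.878e-06, so N ≥ 5.54.
N = 5 would give 0.556 m (too coarse); N = 6 gives 0.0556 m ≤ 0.16 m.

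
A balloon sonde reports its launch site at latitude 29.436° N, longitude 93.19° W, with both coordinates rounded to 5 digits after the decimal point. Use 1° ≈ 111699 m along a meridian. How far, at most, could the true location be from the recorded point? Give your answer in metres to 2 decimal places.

Rounding to 5 decimal places leaves each coordinate within ±5e-06° of the true value.
Latitude error → 5e-06 × 111699 = 0.558495 m along the meridian.
Longitude error → 5e-06 × 111699 × cos 29.436° = 5e-06 × 111699 × 0.8709 ≈ 0.486396 m.
Worst case both components are at the extreme and orthogonal: √(0.558495² + 0.486396²) ≈ 0.740606 m.

0.74 metres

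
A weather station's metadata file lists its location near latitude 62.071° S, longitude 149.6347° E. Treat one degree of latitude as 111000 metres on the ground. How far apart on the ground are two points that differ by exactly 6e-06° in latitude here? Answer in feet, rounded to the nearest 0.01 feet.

Along a meridian 6e-06° is 6e-06 × 111000 = 0.666 m.
Converting: 0.666 m × 3.2808 ft/m ≈ 2.185 ft.

2.19 feet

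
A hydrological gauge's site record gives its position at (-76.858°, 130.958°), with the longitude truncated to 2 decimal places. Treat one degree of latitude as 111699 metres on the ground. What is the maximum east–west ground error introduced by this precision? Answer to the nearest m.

Truncating at 2 decimal places can drop up to a full unit in the last place, so the longitude may be off by as much as 0.01°.
One degree of longitude at 76.858° is 111699 × cos 76.858° ≈ 111699 × 0.2274 = 25396.5 m.
East–west error: 0.01° × 25396.5 m/° ≈ 253.965 m.

254 m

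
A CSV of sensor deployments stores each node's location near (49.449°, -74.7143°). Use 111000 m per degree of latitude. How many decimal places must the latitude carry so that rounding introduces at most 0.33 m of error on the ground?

One degree of latitude covers 111000 m.
N decimal places → at most half a unit in the last place, 0.5 × 10⁻ᴺ° = 111000/2 × 10⁻ᴺ m.
Setting 55500 × 10⁻ᴺ ≤ 0.33 gives 10ᴺ ≥ 1.682e+05, i.e. N ≥ 5.23.
N = 5 would give 0.555 m (too coarse); N = 6 gives 0.0555 m ≤ 0.33 m.

6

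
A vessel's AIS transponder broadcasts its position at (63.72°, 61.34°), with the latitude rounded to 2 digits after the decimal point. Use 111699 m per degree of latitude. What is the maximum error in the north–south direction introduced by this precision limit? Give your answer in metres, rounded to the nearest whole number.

Rounding to 2 decimal places leaves the latitude within ±0.005° of the true value.
Along the meridian that is 0.005° × 111699 m/° = 558.495 m.

558 metres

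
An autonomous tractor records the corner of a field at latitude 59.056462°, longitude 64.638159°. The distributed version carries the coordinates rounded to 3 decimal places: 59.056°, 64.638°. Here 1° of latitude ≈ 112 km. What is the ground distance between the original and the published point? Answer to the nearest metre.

Δlat = 59.056462 − 59.056 = +0.000462°; Δlon = 64.638159 − 64.638 = +0.000159°.
North–south shift: 0.000462 × 112000 = 51.744 m.
E–W at 59.056°: 0.000159° × 112000 × cos 59.056° = 0.000159 × 112000 × 0.5142 ≈ 9.15687 m.
Distance: √(51.744² + 9.15687²) ≈ 52.548 m.

53 metres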